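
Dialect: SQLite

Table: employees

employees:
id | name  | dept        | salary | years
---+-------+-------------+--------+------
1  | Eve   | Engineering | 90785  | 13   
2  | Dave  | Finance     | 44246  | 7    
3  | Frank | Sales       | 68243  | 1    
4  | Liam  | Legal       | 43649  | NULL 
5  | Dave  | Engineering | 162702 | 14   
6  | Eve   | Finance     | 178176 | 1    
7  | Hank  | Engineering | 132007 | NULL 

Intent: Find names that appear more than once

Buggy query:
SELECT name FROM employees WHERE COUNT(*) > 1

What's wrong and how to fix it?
Bug: WHERE can't reference COUNT(*); aggregates are computed after WHERE

Fix: Group first, then use HAVING for the count condition

Corrected query:
SELECT name FROM employees GROUP BY name HAVING COUNT(*) > 1

Result:
name
----
Dave
Eve 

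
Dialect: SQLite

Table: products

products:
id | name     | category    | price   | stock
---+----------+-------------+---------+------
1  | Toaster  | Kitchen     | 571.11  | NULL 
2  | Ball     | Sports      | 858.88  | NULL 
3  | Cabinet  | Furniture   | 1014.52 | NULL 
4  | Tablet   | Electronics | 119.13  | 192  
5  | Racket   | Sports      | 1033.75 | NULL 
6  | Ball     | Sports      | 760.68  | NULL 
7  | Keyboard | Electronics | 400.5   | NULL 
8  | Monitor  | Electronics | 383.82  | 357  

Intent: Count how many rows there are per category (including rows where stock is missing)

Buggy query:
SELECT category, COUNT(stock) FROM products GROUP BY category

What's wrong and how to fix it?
Bug: COUNT(column) counts non-NULL values only; rows with NULL stock aren't counted

Fix: Replace COUNT(stock) with COUNT(*)

Corrected query:
SELECT category, COUNT(*) FROM products GROUP BY category

Result:
category    | COUNT(*)
------------+---------
Electronics | 3       
Furniture   | 1       
Kitchen     | 1       
Sports      | 3       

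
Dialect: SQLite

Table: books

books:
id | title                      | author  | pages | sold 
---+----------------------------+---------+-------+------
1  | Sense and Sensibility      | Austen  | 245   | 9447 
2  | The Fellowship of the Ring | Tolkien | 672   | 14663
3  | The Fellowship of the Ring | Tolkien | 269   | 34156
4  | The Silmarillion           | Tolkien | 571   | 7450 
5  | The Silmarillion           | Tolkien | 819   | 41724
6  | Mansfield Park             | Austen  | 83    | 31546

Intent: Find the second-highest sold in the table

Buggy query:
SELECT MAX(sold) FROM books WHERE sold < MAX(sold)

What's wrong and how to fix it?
Bug: MAX(sold) on the right of the comparison is an aggregate-in-WHERE error

Fix: Put the inner MAX in a scalar subquery

Corrected query:
SELECT MAX(sold) FROM books WHERE sold < (SELECT MAX(sold) FROM books)

Result:
MAX(sold)
---------
34156    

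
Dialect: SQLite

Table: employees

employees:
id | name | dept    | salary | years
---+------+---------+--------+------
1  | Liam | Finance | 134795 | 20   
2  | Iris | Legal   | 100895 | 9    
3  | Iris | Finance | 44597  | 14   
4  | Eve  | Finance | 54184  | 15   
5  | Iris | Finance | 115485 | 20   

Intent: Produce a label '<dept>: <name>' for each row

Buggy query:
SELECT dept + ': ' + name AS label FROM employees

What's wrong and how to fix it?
Bug: SQLite uses || for string concatenation; + coerces text to numbers (yielding 0)

Fix: Use the || operator for string concatenation

Corrected query:
SELECT dept || ': ' || name AS label FROM employees

Result:
label        
-------------
Finance: Liam
Legal: Iris  
Finance: Iris
Finance: Eve 
Finance: Iris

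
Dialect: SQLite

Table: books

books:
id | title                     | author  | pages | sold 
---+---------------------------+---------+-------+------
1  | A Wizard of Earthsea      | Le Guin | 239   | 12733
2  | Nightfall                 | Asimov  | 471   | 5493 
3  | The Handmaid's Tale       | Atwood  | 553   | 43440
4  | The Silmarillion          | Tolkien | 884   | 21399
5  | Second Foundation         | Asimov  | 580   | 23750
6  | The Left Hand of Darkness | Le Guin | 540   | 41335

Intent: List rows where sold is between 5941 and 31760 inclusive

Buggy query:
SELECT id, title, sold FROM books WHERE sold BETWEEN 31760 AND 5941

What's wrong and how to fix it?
Bug: The bounds are reversed; BETWEEN a AND b requires a <= b to match anything

Fix: Swap the bounds so the smaller value comes first

Corrected query:
SELECT id, title, sold FROM books WHERE sold BETWEEN 5941 AND 31760

Result:
id | title                | sold 
---+----------------------+------
1  | A Wizard of Earthsea | 12733
4  | The Silmarillion     | 21399
5  | Second Foundation    | 23750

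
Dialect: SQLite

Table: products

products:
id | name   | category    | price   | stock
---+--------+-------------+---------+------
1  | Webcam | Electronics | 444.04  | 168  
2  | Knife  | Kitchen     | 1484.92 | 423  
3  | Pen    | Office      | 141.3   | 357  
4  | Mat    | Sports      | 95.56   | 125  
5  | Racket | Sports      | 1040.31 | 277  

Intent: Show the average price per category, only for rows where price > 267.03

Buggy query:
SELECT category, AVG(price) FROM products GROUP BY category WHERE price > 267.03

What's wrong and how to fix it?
Bug: Row-level WHERE must come before GROUP BY in the clause order

Fix: Place WHERE between FROM and GROUP BY

Corrected query:
SELECT category, AVG(price) FROM products WHERE price > 267.03 GROUP BY category

Result:
category    | AVG(price)
------------+-----------
Electronics | 444.04    
Kitchen     | 1484.92   
Sports      | 1040.31   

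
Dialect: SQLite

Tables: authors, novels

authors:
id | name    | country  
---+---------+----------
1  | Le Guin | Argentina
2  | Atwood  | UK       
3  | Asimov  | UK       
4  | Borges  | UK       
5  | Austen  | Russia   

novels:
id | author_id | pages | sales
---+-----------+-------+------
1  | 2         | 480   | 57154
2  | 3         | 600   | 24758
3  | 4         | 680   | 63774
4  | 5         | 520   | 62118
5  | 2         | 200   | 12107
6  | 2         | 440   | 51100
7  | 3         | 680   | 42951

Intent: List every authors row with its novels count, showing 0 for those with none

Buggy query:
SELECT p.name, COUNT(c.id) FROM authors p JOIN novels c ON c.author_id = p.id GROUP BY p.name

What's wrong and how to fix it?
Bug: INNER JOIN drops authors rows that have no matching novels rows

Fix: Use LEFT JOIN so parents without children still appear (COUNT(c.id) gives 0)

Corrected query:
SELECT p.name, COUNT(c.id) FROM authors p LEFT JOIN novels c ON c.author_id = p.id GROUP BY p.name

Result:
name    | COUNT(c.id)
--------+------------
Asimov  | 2          
Atwood  | 3          
Austen  | 1          
Borges  | 1          
Le Guin | 0          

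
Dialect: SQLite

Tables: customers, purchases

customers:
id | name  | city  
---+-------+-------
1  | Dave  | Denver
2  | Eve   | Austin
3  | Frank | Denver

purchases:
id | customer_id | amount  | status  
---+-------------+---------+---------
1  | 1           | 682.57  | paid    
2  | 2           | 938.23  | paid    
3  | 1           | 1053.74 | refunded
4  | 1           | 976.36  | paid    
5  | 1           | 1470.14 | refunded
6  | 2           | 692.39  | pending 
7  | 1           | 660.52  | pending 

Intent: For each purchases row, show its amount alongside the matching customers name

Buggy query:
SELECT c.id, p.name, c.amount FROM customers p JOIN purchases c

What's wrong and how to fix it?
Bug: Missing join condition: each purchases row is matched to all customers rows instead of just its own

Fix: Specify the join condition linking the foreign key to the parent id

Corrected query:
SELECT c.id, p.name, c.amount FROM customers p JOIN purchases c ON c.customer_id = p.id

Result:
id | name | amount 
---+------+--------
1  | Dave | 682.57 
2  | Eve  | 938.23 
3  | Dave | 1053.74
4  | Dave | 976.36 
5  | Dave | 1470.14
6  | Eve  | 692.39 
7  | Dave | 660.52 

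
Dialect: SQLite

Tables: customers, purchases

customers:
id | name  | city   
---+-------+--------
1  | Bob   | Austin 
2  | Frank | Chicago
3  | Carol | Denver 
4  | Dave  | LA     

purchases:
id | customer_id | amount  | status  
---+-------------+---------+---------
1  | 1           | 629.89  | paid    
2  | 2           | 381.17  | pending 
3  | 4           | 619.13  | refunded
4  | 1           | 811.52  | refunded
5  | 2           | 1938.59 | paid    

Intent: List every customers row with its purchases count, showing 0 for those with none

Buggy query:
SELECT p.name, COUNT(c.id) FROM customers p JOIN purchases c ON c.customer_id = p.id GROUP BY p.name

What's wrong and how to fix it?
Bug: An inner join excludes parents with zero children

Fix: Switch to LEFT JOIN to retain unmatched parent rows

Corrected query:
SELECT p.name, COUNT(c.id) FROM customers p LEFT JOIN purchases c ON c.customer_id = p.id GROUP BY p.name

Result:
name  | COUNT(c.id)
------+------------
Bob   | 2          
Carol | 0          
Dave  | 1          
Frank | 2          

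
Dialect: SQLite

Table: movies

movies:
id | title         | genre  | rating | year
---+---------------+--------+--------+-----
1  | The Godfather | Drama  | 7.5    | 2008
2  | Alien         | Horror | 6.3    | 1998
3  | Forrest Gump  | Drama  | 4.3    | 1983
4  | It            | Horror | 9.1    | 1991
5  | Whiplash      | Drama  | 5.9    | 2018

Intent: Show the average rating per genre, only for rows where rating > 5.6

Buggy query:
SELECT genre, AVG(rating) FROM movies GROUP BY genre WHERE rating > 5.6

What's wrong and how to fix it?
Bug: Row-level WHERE must come before GROUP BY in the clause order

Fix: Move the WHERE clause before GROUP BY

Corrected query:
SELECT genre, AVG(rating) FROM movies WHERE rating > 5.6 GROUP BY genre

Result:
genre  | AVG(rating)
-------+------------
Drama  | 6.7        
Horror | 7.7        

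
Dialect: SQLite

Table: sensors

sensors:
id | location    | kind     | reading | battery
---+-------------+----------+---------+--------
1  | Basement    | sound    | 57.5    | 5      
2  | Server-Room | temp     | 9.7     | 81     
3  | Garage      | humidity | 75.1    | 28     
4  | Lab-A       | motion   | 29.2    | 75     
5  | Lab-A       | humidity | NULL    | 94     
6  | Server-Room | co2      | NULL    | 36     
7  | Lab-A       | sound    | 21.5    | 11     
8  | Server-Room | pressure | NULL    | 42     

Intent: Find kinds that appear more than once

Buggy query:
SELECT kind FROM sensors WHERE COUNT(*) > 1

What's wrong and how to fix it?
Bug: COUNT(*) is an aggregate and cannot be used in WHERE

Fix: GROUP BY kind, then filter groups with HAVING COUNT(*) > 1

Corrected query:
SELECT kind FROM sensors GROUP BY kind HAVING COUNT(*) > 1

Result:
kind    
--------
humidity
sound   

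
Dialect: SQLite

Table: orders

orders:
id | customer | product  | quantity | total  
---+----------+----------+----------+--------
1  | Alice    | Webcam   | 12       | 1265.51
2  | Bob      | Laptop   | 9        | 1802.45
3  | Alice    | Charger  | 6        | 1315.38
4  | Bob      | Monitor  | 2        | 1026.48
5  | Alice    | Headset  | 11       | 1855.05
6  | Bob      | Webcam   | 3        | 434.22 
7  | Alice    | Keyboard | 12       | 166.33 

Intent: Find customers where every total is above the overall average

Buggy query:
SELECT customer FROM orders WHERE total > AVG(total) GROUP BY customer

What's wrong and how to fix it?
Bug: WHERE evaluates per row before aggregation, so AVG() is unavailable

Fix: Compute the overall average in a scalar subquery and compare each group's MIN against it in HAVING

Corrected query:
SELECT customer FROM orders GROUP BY customer HAVING MIN(total) > (SELECT AVG(total) FROM orders)

Result:
(no rows)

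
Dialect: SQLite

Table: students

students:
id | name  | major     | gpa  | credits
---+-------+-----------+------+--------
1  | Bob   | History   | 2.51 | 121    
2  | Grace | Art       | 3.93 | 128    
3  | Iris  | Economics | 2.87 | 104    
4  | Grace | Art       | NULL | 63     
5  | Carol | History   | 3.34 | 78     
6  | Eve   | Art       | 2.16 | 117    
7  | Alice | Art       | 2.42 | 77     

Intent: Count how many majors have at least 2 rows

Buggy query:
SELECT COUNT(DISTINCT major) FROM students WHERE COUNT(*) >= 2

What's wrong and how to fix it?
Bug: COUNT(*) cannot appear in WHERE; the per-group count doesn't exist yet

Fix: Group first with HAVING COUNT(*) >= 2, then COUNT the resulting groups

Corrected query:
SELECT COUNT(*) FROM (SELECT major FROM students GROUP BY major HAVING COUNT(*) >= 2)

Result:
COUNT(*)
--------
2       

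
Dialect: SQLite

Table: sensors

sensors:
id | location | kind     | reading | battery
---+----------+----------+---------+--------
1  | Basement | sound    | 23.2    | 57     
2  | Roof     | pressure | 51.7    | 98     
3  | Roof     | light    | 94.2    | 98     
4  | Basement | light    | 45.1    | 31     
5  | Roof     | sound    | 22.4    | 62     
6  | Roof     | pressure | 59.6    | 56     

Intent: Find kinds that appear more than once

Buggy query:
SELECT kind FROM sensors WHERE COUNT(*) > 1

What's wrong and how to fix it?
Bug: COUNT(*) is an aggregate and cannot be used in WHERE

Fix: Group first, then use HAVING for the count condition

Corrected query:
SELECT kind FROM sensors GROUP BY kind HAVING COUNT(*) > 1

Result:
kind    
--------
light   
pressure
sound   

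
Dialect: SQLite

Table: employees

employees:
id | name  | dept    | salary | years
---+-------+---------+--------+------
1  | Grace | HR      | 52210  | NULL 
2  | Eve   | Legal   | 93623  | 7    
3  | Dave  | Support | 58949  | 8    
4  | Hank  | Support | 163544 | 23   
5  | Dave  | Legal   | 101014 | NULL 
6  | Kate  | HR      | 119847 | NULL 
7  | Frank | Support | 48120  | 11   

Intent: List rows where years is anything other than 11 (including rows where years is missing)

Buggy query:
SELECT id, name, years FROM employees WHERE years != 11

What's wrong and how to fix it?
Bug: 'years != 11' is unknown when years is NULL, so NULL rows are silently excluded

Fix: Handle NULL separately with IS NULL alongside the inequality

Corrected query:
SELECT id, name, years FROM employees WHERE years != 11 OR years IS NULL

Result:
id | name  | years
---+-------+------
1  | Grace | NULL 
2  | Eve   | 7    
3  | Dave  | 8    
4  | Hank  | 23   
5  | Dave  | NULL 
6  | Kate  | NULL 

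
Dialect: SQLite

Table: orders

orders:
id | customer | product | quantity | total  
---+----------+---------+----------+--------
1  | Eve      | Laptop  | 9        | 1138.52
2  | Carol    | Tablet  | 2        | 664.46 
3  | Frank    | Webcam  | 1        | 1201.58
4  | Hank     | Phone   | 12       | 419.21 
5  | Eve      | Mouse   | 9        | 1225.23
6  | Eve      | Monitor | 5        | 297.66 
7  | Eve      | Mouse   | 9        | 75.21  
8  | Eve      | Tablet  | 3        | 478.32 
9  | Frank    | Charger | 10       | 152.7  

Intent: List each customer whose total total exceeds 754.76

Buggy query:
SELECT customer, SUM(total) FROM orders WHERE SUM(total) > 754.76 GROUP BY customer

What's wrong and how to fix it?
Bug: WHERE runs before GROUP BY, so aggregates aren't available there

Fix: Move the aggregate condition to a HAVING clause

Corrected query:
SELECT customer, SUM(total) FROM orders GROUP BY customer HAVING SUM(total) > 754.76

Result:
customer | SUM(total)
---------+-----------
Eve      | 3214.94   
Frank    | 1354.28   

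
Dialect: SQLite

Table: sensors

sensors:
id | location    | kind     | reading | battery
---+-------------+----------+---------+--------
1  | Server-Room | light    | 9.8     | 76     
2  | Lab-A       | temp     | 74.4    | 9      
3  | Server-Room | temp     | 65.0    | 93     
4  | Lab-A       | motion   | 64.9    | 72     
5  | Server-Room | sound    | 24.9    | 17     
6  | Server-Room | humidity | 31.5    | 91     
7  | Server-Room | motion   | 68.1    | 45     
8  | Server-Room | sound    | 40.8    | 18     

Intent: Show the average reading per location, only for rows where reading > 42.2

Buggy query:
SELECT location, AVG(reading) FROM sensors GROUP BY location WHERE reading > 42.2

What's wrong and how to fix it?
Bug: Row-level WHERE must come before GROUP BY in the clause order

Fix: Move the WHERE clause before GROUP BY

Corrected query:
SELECT location, AVG(reading) FROM sensors WHERE reading > 42.2 GROUP BY location

Result:
location    | AVG(reading)
------------+-------------
Lab-A       | 69.65       
Server-Room | 66.55       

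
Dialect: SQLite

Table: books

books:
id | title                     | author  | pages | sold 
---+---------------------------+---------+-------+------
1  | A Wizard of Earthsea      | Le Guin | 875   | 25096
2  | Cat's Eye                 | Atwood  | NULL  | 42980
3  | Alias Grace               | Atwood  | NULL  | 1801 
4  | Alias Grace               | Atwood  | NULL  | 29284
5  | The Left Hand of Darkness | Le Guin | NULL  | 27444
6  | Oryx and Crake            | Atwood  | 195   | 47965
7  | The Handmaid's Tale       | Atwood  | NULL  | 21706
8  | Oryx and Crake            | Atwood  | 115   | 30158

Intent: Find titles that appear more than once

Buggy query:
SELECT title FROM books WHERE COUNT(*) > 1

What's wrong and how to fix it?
Bug: COUNT(*) is an aggregate and cannot be used in WHERE

Fix: Group first, then use HAVING for the count condition

Corrected query:
SELECT title FROM books GROUP BY title HAVING COUNT(*) > 1

Result:
title         
--------------
Alias Grace   
Oryx and Crake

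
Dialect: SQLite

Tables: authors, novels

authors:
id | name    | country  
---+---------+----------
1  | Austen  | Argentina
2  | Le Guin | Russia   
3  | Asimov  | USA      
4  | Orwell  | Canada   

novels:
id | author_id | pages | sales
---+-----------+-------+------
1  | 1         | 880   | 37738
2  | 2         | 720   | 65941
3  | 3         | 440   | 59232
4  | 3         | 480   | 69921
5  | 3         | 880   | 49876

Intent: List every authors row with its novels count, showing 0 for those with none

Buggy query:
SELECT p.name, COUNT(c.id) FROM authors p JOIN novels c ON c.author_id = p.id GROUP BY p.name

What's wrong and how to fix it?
Bug: An inner join excludes parents with zero children

Fix: Use LEFT JOIN so parents without children still appear (COUNT(c.id) gives 0)

Corrected query:
SELECT p.name, COUNT(c.id) FROM authors p LEFT JOIN novels c ON c.author_id = p.id GROUP BY p.name

Result:
name    | COUNT(c.id)
--------+------------
Asimov  | 3          
Austen  | 1          
Le Guin | 1          
Orwell  | 0          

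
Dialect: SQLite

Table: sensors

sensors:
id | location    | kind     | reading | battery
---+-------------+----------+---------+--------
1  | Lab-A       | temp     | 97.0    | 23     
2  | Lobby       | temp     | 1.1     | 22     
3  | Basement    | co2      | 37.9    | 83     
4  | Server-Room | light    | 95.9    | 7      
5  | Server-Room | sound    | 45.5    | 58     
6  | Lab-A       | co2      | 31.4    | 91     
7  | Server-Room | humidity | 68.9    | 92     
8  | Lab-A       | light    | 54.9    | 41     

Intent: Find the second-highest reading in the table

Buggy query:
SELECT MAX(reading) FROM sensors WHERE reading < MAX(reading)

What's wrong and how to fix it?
Bug: The inner MAX is an aggregate inside WHERE, which is not allowed

Fix: Compute the overall MAX in a subquery, then take MAX of rows below it

Corrected query:
SELECT MAX(reading) FROM sensors WHERE reading < (SELECT MAX(reading) FROM sensors)

Result:
MAX(reading)
------------
95.9        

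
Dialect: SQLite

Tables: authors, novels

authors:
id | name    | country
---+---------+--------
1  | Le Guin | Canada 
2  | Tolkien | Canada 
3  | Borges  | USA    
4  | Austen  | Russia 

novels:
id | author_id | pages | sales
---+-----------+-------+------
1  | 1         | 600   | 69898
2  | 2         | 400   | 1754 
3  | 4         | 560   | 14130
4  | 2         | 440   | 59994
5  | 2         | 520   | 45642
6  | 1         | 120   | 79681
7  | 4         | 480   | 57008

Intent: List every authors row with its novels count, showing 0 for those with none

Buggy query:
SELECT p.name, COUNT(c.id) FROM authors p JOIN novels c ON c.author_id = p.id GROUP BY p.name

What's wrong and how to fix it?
Bug: An inner join excludes parents with zero children

Fix: Switch to LEFT JOIN to retain unmatched parent rows

Corrected query:
SELECT p.name, COUNT(c.id) FROM authors p LEFT JOIN novels c ON c.author_id = p.id GROUP BY p.name

Result:
name    | COUNT(c.id)
--------+------------
Austen  | 2          
Borges  | 0          
Le Guin | 2          
Tolkien | 3          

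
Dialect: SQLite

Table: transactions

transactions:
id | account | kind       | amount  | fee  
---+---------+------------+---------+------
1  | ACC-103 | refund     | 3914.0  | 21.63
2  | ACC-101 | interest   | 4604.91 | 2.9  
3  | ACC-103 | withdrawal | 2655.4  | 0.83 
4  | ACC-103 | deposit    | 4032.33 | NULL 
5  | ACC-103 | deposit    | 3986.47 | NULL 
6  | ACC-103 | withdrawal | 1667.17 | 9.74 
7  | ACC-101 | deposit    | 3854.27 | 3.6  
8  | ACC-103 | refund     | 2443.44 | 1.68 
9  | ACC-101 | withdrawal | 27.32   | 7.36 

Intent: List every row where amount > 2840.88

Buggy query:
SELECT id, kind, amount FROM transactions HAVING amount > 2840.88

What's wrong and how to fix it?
Bug: This is a non-aggregate query (no GROUP BY, no aggregates), so in SQLite the HAVING clause is invalid here; a row-level condition belongs in WHERE

Fix: Use WHERE for row-level filtering

Corrected query:
SELECT id, kind, amount FROM transactions WHERE amount > 2840.88

Result:
id | kind     | amount 
---+----------+--------
1  | refund   | 3914   
2  | interest | 4604.91
4  | deposit  | 4032.33
5  | deposit  | 3986.47
7  | deposit  | 3854.27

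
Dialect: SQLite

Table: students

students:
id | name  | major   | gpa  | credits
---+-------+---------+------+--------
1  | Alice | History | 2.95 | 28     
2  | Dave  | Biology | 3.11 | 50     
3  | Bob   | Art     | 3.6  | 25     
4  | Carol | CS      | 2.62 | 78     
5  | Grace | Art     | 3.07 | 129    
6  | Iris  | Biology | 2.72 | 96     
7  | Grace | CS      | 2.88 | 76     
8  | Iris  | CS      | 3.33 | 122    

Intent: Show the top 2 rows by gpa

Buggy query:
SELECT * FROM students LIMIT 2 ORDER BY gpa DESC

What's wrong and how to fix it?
Bug: ORDER BY cannot follow LIMIT; LIMIT is the final clause

Fix: Swap the clauses: ORDER BY first, then LIMIT

Corrected query:
SELECT * FROM students ORDER BY gpa DESC LIMIT 2

Result:
id | name | major | gpa  | credits
---+------+-------+------+--------
3  | Bob  | Art   | 3.6  | 25     
8  | Iris | CS    | 3.33 | 122    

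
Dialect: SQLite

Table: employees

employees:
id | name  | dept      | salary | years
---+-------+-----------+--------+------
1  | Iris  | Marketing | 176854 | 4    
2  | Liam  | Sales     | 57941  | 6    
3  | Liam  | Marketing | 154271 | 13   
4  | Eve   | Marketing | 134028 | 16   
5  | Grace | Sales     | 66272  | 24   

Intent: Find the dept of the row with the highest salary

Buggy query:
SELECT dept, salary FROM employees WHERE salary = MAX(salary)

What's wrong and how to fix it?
Bug: WHERE is evaluated per row; an aggregate over the whole table isn't defined there

Fix: Use a subquery: WHERE salary = (SELECT MAX(salary) FROM employees)

Corrected query:
SELECT dept, salary FROM employees WHERE salary = (SELECT MAX(salary) FROM employees)

Result:
dept      | salary
----------+-------
Marketing | 176854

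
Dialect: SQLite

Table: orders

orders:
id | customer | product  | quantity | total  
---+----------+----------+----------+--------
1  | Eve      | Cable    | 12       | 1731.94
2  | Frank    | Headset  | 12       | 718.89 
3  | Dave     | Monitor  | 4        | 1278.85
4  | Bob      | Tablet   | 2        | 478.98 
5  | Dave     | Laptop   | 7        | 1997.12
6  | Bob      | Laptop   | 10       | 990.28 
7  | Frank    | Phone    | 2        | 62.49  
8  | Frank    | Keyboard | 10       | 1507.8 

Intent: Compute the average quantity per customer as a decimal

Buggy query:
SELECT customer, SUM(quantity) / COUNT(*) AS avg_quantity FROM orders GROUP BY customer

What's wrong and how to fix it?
Bug: Both operands are integers, so '/' performs integer division and truncates

Fix: Multiply by 1.0 (or CAST to REAL) to force floating-point division

Corrected query:
SELECT customer, SUM(quantity) * 1.0 / COUNT(*) AS avg_quantity FROM orders GROUP BY customer

Result:
customer | avg_quantity
---------+-------------
Bob      | 6           
Dave     | 5.5         
Eve      | 12          
Frank    | 8           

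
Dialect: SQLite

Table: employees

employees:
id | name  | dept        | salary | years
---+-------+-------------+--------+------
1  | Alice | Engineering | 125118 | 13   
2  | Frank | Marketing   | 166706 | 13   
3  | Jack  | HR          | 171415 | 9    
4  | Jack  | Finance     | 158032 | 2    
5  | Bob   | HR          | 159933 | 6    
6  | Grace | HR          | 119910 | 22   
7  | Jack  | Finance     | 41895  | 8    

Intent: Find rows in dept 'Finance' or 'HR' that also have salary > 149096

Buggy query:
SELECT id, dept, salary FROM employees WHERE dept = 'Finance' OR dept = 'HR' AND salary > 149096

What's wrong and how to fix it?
Bug: AND binds tighter than OR, so this parses as dept = 'Finance' OR (dept = 'HR' AND salary > 149096)

Fix: Group the OR with parentheses (or use IN), then AND the threshold

Corrected query:
SELECT id, dept, salary FROM employees WHERE (dept = 'Finance' OR dept = 'HR') AND salary > 149096

Result:
id | dept    | salary
---+---------+-------
3  | HR      | 171415
4  | Finance | 158032
5  | HR      | 159933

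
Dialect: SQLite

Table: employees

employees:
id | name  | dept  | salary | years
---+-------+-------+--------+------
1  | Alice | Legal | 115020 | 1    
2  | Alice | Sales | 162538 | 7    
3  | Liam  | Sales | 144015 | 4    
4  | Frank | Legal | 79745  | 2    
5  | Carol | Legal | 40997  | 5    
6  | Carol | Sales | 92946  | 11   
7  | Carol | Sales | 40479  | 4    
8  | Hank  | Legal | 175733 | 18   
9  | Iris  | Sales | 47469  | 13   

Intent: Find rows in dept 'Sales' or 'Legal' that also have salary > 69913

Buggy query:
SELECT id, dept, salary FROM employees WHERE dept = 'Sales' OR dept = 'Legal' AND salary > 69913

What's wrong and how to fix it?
Bug: AND binds tighter than OR, so this parses as dept = 'Sales' OR (dept = 'Legal' AND salary > 69913)

Fix: Add parentheses around the OR so the AND applies to both alternatives

Corrected query:
SELECT id, dept, salary FROM employees WHERE (dept = 'Sales' OR dept = 'Legal') AND salary > 69913

Result:
id | dept  | salary
---+-------+-------
1  | Legal | 115020
2  | Sales | 162538
3  | Sales | 144015
4  | Legal | 79745 
6  | Sales | 92946 
8  | Legal | 175733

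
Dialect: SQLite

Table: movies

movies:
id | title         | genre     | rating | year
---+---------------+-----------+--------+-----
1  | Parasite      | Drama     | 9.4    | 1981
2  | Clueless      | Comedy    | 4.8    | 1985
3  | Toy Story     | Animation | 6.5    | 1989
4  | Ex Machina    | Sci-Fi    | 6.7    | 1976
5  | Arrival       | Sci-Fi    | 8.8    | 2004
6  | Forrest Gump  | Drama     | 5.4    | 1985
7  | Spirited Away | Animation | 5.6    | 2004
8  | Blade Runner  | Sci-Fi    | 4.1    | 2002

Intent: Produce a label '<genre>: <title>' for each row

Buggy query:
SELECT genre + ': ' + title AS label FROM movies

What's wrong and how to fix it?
Bug: SQLite uses || for string concatenation; + coerces text to numbers (yielding 0)

Fix: Use the || operator for string concatenation

Corrected query:
SELECT genre || ': ' || title AS label FROM movies

Result:
label                   
------------------------
Drama: Parasite         
Comedy: Clueless        
Animation: Toy Story    
Sci-Fi: Ex Machina      
Sci-Fi: Arrival         
Drama: Forrest Gump     
Animation: Spirited Away
Sci-Fi: Blade Runner    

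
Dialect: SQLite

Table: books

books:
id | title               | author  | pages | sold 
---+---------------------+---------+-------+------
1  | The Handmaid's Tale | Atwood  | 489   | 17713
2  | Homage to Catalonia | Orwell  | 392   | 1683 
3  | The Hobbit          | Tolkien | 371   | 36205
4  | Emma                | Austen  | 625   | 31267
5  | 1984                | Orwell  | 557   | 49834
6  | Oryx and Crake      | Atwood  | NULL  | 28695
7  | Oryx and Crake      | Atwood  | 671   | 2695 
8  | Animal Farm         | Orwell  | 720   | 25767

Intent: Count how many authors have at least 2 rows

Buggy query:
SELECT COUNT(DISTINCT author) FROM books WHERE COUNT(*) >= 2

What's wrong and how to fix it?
Bug: COUNT(*) cannot appear in WHERE; the per-group count doesn't exist yet

Fix: Use a subquery that GROUPs and filters with HAVING, then count its rows

Corrected query:
SELECT COUNT(*) FROM (SELECT author FROM books GROUP BY author HAVING COUNT(*) >= 2)

Result:
COUNT(*)
--------
2       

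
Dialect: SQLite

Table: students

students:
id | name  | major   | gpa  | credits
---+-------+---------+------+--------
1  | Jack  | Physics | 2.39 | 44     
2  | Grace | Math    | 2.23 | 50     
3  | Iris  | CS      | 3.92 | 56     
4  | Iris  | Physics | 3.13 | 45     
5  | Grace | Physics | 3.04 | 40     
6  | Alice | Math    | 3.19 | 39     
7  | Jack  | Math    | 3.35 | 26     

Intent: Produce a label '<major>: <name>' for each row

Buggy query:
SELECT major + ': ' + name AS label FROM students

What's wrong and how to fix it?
Bug: SQLite uses || for string concatenation; + coerces text to numbers (yielding 0)

Fix: Use the || operator for string concatenation

Corrected query:
SELECT major || ': ' || name AS label FROM students

Result:
label         
--------------
Physics: Jack 
Math: Grace   
CS: Iris      
Physics: Iris 
Physics: Grace
Math: Alice   
Math: Jack    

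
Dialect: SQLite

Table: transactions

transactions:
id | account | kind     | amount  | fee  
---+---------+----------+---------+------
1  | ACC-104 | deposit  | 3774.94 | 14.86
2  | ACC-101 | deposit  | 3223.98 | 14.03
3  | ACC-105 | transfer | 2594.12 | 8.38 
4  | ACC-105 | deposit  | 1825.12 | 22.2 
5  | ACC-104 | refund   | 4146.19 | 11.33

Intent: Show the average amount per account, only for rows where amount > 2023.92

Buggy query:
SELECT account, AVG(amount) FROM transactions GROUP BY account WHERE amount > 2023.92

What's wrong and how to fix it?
Bug: WHERE cannot follow GROUP BY

Fix: Move the WHERE clause before GROUP BY

Corrected query:
SELECT account, AVG(amount) FROM transactions WHERE amount > 2023.92 GROUP BY account

Result:
account | AVG(amount)
--------+------------
ACC-101 | 3223.98    
ACC-104 | 3960.565   
ACC-105 | 2594.12    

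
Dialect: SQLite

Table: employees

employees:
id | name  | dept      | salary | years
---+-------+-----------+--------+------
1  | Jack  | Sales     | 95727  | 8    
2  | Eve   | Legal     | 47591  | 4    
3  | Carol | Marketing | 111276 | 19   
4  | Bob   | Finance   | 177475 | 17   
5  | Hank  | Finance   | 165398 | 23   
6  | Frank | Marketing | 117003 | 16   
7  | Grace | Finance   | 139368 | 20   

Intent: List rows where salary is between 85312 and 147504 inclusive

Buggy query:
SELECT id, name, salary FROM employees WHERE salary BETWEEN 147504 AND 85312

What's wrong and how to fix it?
Bug: The bounds are reversed; BETWEEN a AND b requires a <= b to match anything

Fix: Swap the bounds so the smaller value comes first

Corrected query:
SELECT id, name, salary FROM employees WHERE salary BETWEEN 85312 AND 147504

Result:
id | name  | salary
---+-------+-------
1  | Jack  | 95727 
3  | Carol | 111276
6  | Frank | 117003
7  | Grace | 139368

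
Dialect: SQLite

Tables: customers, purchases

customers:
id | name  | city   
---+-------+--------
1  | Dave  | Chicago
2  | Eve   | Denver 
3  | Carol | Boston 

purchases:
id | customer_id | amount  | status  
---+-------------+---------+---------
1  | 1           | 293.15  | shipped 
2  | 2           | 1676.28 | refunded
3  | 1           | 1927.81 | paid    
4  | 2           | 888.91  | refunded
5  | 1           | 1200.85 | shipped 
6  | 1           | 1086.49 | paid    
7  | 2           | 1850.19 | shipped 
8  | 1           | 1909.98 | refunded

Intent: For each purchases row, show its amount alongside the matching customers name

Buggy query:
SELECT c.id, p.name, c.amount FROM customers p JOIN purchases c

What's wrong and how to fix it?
Bug: Missing join condition: each purchases row is matched to all customers rows instead of just its own

Fix: Specify the join condition linking the foreign key to the parent id

Corrected query:
SELECT c.id, p.name, c.amount FROM customers p JOIN purchases c ON c.customer_id = p.id

Result:
id | name | amount 
---+------+--------
1  | Dave | 293.15 
2  | Eve  | 1676.28
3  | Dave | 1927.81
4  | Eve  | 888.91 
5  | Dave | 1200.85
6  | Dave | 1086.49
7  | Eve  | 1850.19
8  | Dave | 1909.98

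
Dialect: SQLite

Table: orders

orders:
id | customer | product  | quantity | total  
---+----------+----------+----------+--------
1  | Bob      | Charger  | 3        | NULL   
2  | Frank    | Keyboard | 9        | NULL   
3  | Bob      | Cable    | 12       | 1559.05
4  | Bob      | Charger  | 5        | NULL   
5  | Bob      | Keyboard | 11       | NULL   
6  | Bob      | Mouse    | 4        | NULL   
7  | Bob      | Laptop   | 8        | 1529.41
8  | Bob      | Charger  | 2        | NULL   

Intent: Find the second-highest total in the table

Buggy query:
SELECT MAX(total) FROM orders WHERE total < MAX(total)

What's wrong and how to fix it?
Bug: The inner MAX is an aggregate inside WHERE, which is not allowed

Fix: Compute the overall MAX in a subquery, then take MAX of rows below it

Corrected query:
SELECT MAX(total) FROM orders WHERE total < (SELECT MAX(total) FROM orders)

Result:
MAX(total)
----------
1529.41   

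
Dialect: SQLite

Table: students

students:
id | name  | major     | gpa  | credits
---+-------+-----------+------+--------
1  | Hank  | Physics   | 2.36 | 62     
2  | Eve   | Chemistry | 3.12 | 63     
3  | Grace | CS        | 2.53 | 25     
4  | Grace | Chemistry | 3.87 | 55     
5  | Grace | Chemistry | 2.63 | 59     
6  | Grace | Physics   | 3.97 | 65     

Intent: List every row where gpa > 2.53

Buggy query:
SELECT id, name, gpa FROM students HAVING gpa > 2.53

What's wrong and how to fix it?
Bug: This is a non-aggregate query (no GROUP BY, no aggregates), so in SQLite the HAVING clause is invalid here; a row-level condition belongs in WHERE

Fix: Replace HAVING with WHERE since the condition applies to individual rows

Corrected query:
SELECT id, name, gpa FROM students WHERE gpa > 2.53

Result:
id | name  | gpa 
---+-------+-----
2  | Eve   | 3.12
4  | Grace | 3.87
5  | Grace | 2.63
6  | Grace | 3.97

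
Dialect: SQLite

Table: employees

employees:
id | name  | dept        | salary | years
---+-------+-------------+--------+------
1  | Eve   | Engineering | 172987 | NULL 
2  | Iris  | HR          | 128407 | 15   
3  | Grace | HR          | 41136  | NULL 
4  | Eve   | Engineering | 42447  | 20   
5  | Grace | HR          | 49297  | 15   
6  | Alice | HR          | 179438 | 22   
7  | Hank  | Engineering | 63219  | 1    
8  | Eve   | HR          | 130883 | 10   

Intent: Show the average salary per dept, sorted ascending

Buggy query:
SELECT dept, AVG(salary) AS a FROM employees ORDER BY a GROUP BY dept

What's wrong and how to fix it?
Bug: GROUP BY must precede ORDER BY

Fix: Move ORDER BY to the end, after GROUP BY

Corrected query:
SELECT dept, AVG(salary) AS a FROM employees GROUP BY dept ORDER BY a

Result:
dept        | a           
------------+-------------
Engineering | 92884.333333
HR          | 105832.2    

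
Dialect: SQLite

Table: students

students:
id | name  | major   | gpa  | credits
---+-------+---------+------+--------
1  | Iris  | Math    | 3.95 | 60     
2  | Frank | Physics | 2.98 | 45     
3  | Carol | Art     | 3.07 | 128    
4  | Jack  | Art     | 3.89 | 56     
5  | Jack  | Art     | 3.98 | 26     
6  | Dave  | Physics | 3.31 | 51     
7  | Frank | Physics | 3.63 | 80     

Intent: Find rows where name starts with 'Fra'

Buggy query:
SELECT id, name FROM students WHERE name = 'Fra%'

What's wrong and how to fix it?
Bug: '=' compares the literal string including the % character; pattern matching needs LIKE

Fix: Replace '=' with LIKE so 'Fra%' is treated as a pattern

Corrected query:
SELECT id, name FROM students WHERE name LIKE 'Fra%'

Result:
id | name 
---+------
2  | Frank
7  | Frank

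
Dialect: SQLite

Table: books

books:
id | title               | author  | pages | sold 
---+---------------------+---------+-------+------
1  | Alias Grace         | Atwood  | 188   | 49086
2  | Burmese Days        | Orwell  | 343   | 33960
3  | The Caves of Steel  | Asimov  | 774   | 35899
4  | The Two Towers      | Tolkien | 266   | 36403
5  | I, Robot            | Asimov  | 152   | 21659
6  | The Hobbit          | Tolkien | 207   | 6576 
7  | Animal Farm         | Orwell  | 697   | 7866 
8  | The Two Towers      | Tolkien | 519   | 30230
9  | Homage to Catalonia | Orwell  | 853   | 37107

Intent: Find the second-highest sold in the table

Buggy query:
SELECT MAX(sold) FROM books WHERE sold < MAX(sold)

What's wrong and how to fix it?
Bug: MAX(sold) on the right of the comparison is an aggregate-in-WHERE error

Fix: Compute the overall MAX in a subquery, then take MAX of rows below it

Corrected query:
SELECT MAX(sold) FROM books WHERE sold < (SELECT MAX(sold) FROM books)

Result:
MAX(sold)
---------
37107    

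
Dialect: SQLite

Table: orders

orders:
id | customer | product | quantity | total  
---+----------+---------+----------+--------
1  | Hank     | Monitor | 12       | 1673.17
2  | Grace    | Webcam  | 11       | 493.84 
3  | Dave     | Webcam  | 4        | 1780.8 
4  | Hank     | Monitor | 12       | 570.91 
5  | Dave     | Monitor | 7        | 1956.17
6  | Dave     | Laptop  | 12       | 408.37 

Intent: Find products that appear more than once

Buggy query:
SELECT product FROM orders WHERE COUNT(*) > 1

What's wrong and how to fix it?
Bug: WHERE can't reference COUNT(*); aggregates are computed after WHERE

Fix: Group first, then use HAVING for the count condition

Corrected query:
SELECT product FROM orders GROUP BY product HAVING COUNT(*) > 1

Result:
product
-------
Monitor
Webcam 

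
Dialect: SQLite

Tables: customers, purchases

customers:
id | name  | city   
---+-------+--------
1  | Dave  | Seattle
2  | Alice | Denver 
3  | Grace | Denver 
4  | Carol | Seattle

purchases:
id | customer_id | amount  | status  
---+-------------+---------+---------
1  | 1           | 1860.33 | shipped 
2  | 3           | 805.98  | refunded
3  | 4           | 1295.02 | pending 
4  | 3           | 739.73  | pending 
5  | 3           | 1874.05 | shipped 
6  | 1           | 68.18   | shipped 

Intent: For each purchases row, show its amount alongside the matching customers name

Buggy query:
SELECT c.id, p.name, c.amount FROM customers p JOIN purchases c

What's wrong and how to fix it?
Bug: Missing join condition: each purchases row is matched to all customers rows instead of just its own

Fix: Add ON c.customer_id = p.id to the JOIN

Corrected query:
SELECT c.id, p.name, c.amount FROM customers p JOIN purchases c ON c.customer_id = p.id

Result:
id | name  | amount 
---+-------+--------
1  | Dave  | 1860.33
2  | Grace | 805.98 
3  | Carol | 1295.02
4  | Grace | 739.73 
5  | Grace | 1874.05
6  | Dave  | 68.18  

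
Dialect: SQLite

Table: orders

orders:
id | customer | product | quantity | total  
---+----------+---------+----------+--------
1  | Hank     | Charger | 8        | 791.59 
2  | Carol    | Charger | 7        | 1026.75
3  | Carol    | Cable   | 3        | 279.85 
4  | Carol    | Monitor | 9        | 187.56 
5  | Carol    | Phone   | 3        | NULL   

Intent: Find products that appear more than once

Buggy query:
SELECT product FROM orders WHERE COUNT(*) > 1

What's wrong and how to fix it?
Bug: WHERE can't reference COUNT(*); aggregates are computed after WHERE

Fix: GROUP BY product, then filter groups with HAVING COUNT(*) > 1

Corrected query:
SELECT product FROM orders GROUP BY product HAVING COUNT(*) > 1

Result:
product
-------
Charger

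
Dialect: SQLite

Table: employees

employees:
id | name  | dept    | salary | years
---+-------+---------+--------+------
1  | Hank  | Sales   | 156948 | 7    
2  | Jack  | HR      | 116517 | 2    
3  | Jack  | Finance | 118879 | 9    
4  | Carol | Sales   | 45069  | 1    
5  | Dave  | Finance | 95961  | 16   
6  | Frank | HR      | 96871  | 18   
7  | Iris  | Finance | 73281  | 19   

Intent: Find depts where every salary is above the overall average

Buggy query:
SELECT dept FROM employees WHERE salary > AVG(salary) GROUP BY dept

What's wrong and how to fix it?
Bug: AVG() is an aggregate; it can't sit directly in WHERE

Fix: Use a subquery for AVG and a HAVING MIN(...) filter so the condition holds for every row in the group

Corrected query:
SELECT dept FROM employees GROUP BY dept HAVING MIN(salary) > (SELECT AVG(salary) FROM employees)

Result:
(no rows)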